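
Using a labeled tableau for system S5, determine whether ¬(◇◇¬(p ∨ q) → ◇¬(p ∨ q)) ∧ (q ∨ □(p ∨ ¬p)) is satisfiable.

1. ¬(◇◇¬(p ∨ q) → ◇¬(p ∨ q)) ∧ (q ∨ □(p ∨ ¬p)), u
2. ¬(◇◇¬(p ∨ q) → ◇¬(p ∨ q)), u
3. q ∨ □(p ∨ ¬p), u
4. ◇◇¬(p ∨ q), u
5. ¬◇¬(p ∨ q), u
6. p ∨ q, u
7. □(p ∨ ¬p), u
8. p ∨ ¬p, u
9. q, u
10. ¬p, u
11. ◇¬(p ∨ q), v
12. p ∨ q, v
13. p ∨ ¬p, v
14. q, v
15. ¬p, v
16. ¬(p ∨ q), w
17. ¬p, w
18. ¬q, w
19. p ∨ q, w
20. p ∨ ¬p, w
21. q, w
Accessibility: uRu, uRv, uRw, vRu, vRv, vRw, wRu, wRv, wRw
Branch closes: q and ¬q both at w.
Every branch closes; the branch above is one of them.

Unsatisfiable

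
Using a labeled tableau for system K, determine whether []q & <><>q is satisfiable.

Yes, satisfiable

1. []q & <><>q, u
2. []q, u
3. <><>q, u
4. <>q, v
5. q, v
6. q, w
Accessibility: uRv, vRw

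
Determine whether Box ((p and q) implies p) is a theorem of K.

Yes, valid

Tableau for the negation not Box ((p and q) implies p):
1. not Box ((p and q) implies p), u
2. not ((p and q) implies p), v
3. p and q, v
4. not p, v
5. p, v
6. q, v
Accessibility: uRv
Branch closes: p and not p both at v.
All branches of the negation close; one closing branch shown above.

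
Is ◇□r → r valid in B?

Yes, valid

Tableau for the negation ¬(◇□r → r):
1. ¬(◇□r → r), u
2. ◇□r, u
3. ¬r, u
4. □r, v
5. r, u
Accessibility: uRu, uRv, vRu, vRv
Branch closes: r and ¬r both at u.
Every branch of the negation's tableau closes; the branch above is one of them.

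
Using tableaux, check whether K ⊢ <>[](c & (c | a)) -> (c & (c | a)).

Tableau for the negation ~(<>[](c & (c | a)) -> (c & (c | a))):
1. ~(<>[](c & (c | a)) -> (c & (c | a))), w0
2. <>[](c & (c | a)), w0
3. ~(c & (c | a)), w0
4. ~(c | a), w0
5. ~c, w0
6. ~a, w0
7. [](c & (c | a)), w1
Accessibility: w0Rw1
The negation has an open branch (countermodel exists).

No, not valid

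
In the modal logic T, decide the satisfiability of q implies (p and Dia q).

Satisfiable (open branch found)

1. q implies (p and Dia q), 0
2. p and Dia q, 0   [implies-rule on 1 (branches; this branch)]
3. p, 0   [and-rule on 2]
4. Dia q, 0   [and-rule on 2]
5. q, 1   [Dia-rule on 4: fresh world 1, 0R1]
Accessibility: 0R0, 0R1, 1R1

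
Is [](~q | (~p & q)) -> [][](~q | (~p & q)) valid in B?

Invalid (countermodel exists)

Tableau for the negation ~([](~q | (~p & q)) -> [][](~q | (~p & q))):
1. ~([](~q | (~p & q)) -> [][](~q | (~p & q))), u
2. [](~q | (~p & q)), u   [~->-rule on 1]
3. ~[][](~q | (~p & q)), u   [~->-rule on 1]
4. ~q | (~p & q), u   [[]-rule on 2 via uRu]
5. ~p & q, u   [|-rule on 4 (branches; this branch)]
6. ~p, u   [&-rule on 5]
7. q, u   [&-rule on 5]
8. ~[](~q | (~p & q)), v   [~[]-rule on 3: fresh world v, uRv]
9. ~q | (~p & q), v   [[]-rule on 2 via uRv]
10. ~p & q, v   [|-rule on 9 (branches; this branch)]
11. ~p, v   [&-rule on 10]
12. q, v   [&-rule on 10]
13. ~(~q | (~p & q)), w   [~[]-rule on 8: fresh world w, vRw]
14. q, w   [~|-rule on 13]
15. ~(~p & q), w   [~|-rule on 13]
16. p, w   [~&-rule on 15 (branches; this branch)]
Accessibility: uRu, uRv, vRu, vRv, vRw, wRv, wRw
The negation has an open branch (countermodel exists).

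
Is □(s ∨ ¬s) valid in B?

Valid

Tableau for the negation ¬□(s ∨ ¬s):
1. ¬□(s ∨ ¬s), 0
2. ¬(s ∨ ¬s), 1
3. ¬s, 1
4. s, 1
Accessibility: 0R0, 0R1, 1R0, 1R1
Branch closes: s and ¬s both at 1.
Every branch of the negation's tableau closes; the branch above is one of them.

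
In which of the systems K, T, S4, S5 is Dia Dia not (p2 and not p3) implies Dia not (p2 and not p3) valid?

S4, S5

T-tableau for the negation not (Dia Dia not (p2 and not p3) implies Dia not (p2 and not p3)):
1. not (Dia Dia not (p2 and not p3) implies Dia not (p2 and not p3)), 0
2. Dia Dia not (p2 and not p3), 0
3. not Dia not (p2 and not p3), 0
4. p2 and not p3, 0
5. p2, 0
6. not p3, 0
7. Dia not (p2 and not p3), 1
8. p2 and not p3, 1
9. p2, 1
10. not p3, 1
11. not (p2 and not p3), 2
12. p3, 2
Accessibility: 0R0, 0R1, 1R1, 1R2, 2R2
Complete open branch: countermodel on a T-frame, so not valid in T, nor in K (the same frame is also a K-frame).
S4-tableau for the negation not (Dia Dia not (p2 and not p3) implies Dia not (p2 and not p3)):
1. not (Dia Dia not (p2 and not p3) implies Dia not (p2 and not p3)), 0
2. Dia Dia not (p2 and not p3), 0
3. not Dia not (p2 and not p3), 0
4. p2 and not p3, 0
5. p2, 0
6. not p3, 0
7. Dia not (p2 and not p3), 1
8. p2 and not p3, 1
9. p2, 1
10. not p3, 1
11. not (p2 and not p3), 2
12. p2 and not p3, 2
13. p2, 2
14. not p3, 2
15. p3, 2
Accessibility: 0R0, 0R1, 0R2, 1R1, 1R2, 2R2
Branch closes: p3 and not p3 both at 2.
Every branch closes (one shown): valid in S4, hence also in S5 (every theorem of S4 is a theorem of S5).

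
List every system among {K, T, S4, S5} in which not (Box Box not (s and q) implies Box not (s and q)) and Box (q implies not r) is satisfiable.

K

K-tableau for the formula:
1. not (Box Box not (s and q) implies Box not (s and q)) and Box (q implies not r), w0
2. not (Box Box not (s and q) implies Box not (s and q)), w0
3. Box (q implies not r), w0
4. Box Box not (s and q), w0
5. not Box not (s and q), w0
6. s and q, w1
7. s, w1
8. q, w1
9. q implies not r, w1
10. Box not (s and q), w1
11. not r, w1
Accessibility: w0Rw1
Complete open branch: satisfiable in K.
T-tableau for the formula:
1. not (Box Box not (s and q) implies Box not (s and q)) and Box (q implies not r), w0
2. not (Box Box not (s and q) implies Box not (s and q)), w0
3. Box (q implies not r), w0
4. Box Box not (s and q), w0
5. not Box not (s and q), w0
6. q implies not r, w0
7. Box not (s and q), w0
8. not (s and q), w0
9. not r, w0
10. not q, w0
11. s and q, w1
12. s, w1
13. q, w1
14. q implies not r, w1
15. Box not (s and q), w1
16. not (s and q), w1
17. not r, w1
18. not q, w1
Accessibility: w0Rw0, w0Rw1, w1Rw1
Branch closes: q and not q both at w1.
Every branch closes (one shown): unsatisfiable in T, hence also in S4, S5 (every S4/S5-frame is a T-frame).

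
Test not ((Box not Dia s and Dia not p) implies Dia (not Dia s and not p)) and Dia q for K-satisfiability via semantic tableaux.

No, unsatisfiable

1. not ((Box not Dia s and Dia not p) implies Dia (not Dia s and not p)) and Dia q, w0
2. not ((Box not Dia s and Dia not p) implies Dia (not Dia s and not p)), w0
3. Dia q, w0
4. Box not Dia s and Dia not p, w0
5. not Dia (not Dia s and not p), w0
6. Box not Dia s, w0
7. Dia not p, w0
8. q, w1
9. not (not Dia s and not p), w1
10. not Dia s, w1
11. p, w1
12. not p, w2
13. not (not Dia s and not p), w2
14. not Dia s, w2
15. Dia s, w2
16. s, w3
17. not s, w3
Accessibility: w0Rw1, w0Rw2, w2Rw3
Branch closes: s and not s both at w3.
(One branch shown.) All branches close.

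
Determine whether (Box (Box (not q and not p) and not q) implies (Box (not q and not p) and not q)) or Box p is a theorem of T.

Yes, valid

Tableau for the negation not ((Box (Box (not q and not p) and not q) implies (Box (not q and not p) and not q)) or Box p):
1. not ((Box (Box (not q and not p) and not q) implies (Box (not q and not p) and not q)) or Box p), u
2. not (Box (Box (not q and not p) and not q) implies (Box (not q and not p) and not q)), u
3. not Box p, u
4. Box (Box (not q and not p) and not q), u
5. not (Box (not q and not p) and not q), u
6. Box (not q and not p) and not q, u
7. Box (not q and not p), u
8. not q, u
9. not q and not p, u
10. not p, u
11. not Box (not q and not p), u
12. not p, v
13. Box (not q and not p) and not q, v
14. Box (not q and not p), v
15. not q, v
16. not q and not p, v
17. not (not q and not p), w
18. Box (not q and not p) and not q, w
19. Box (not q and not p), w
20. not q, w
21. not q and not p, w
22. not p, w
23. p, w
Accessibility: uRu, uRv, uRw, vRv, wRw
Branch closes: p and not p both at w.
All branches of the negation close; one closing branch shown above.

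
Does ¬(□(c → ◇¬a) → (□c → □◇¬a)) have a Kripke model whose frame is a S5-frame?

No, unsatisfiable

1. ¬(□(c → ◇¬a) → (□c → □◇¬a)), 0
2. □(c → ◇¬a), 0   [¬→-rule on 1]
3. ¬(□c → □◇¬a), 0   [¬→-rule on 1]
4. □c, 0   [¬→-rule on 3]
5. ¬□◇¬a, 0   [¬→-rule on 3]
6. c → ◇¬a, 0   [□-rule on 2 via 0R0]
7. c, 0   [□-rule on 4 via 0R0]
8. ◇¬a, 0   [→-rule on 6 (branches; this branch)]
9. ¬◇¬a, 1   [¬□-rule on 5: fresh world 1, 0R1]
10. c → ◇¬a, 1   [□-rule on 2 via 0R1]
11. c, 1   [□-rule on 4 via 0R1]
12. a, 0   [¬◇-rule on 9 via 1R0]
13. a, 1   [¬◇-rule on 9 via 1R1]
14. ◇¬a, 1   [→-rule on 10 (branches; this branch)]
15. ¬a, 2   [◇-rule on 8: fresh world 2, 0R2]
16. c → ◇¬a, 2   [□-rule on 2 via 0R2]
17. c, 2   [□-rule on 4 via 0R2]
18. a, 2   [¬◇-rule on 9 via 1R2]
Accessibility: 0R0, 0R1, 0R2, 1R0, 1R1, 1R2, 2R0, 2R1, 2R2
Branch closes: a and ¬a both at 2.
(One branch shown.) All branches close.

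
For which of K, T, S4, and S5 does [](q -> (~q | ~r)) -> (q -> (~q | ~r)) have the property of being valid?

K-tableau for the negation ~([](q -> (~q | ~r)) -> (q -> (~q | ~r))):
1. ~([](q -> (~q | ~r)) -> (q -> (~q | ~r))), u
2. [](q -> (~q | ~r)), u
3. ~(q -> (~q | ~r)), u
4. q, u
5. ~(~q | ~r), u
6. r, u
Complete open branch: countermodel on a K-frame, so not valid in K.
T-tableau for the negation ~([](q -> (~q | ~r)) -> (q -> (~q | ~r))):
1. ~([](q -> (~q | ~r)) -> (q -> (~q | ~r))), u
2. [](q -> (~q | ~r)), u
3. ~(q -> (~q | ~r)), u
4. q, u
5. ~(~q | ~r), u
6. r, u
7. q -> (~q | ~r), u
8. ~q | ~r, u
9. ~r, u
Accessibility: uRu
Branch closes: r and ~r both at u.
Every branch closes (one shown): valid in T, hence also in S4, S5 (every theorem of T is a theorem of S4 and S5).

T, S4, S5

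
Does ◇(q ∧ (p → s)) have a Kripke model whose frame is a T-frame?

1. ◇(q ∧ (p → s)), 0
2. q ∧ (p → s), 1
3. q, 1
4. p → s, 1
5. s, 1
Accessibility: 0R0, 0R1, 1R1

Satisfiable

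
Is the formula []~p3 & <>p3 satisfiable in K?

Unsatisfiable

1. []~p3 & <>p3, 0
2. []~p3, 0
3. <>p3, 0
4. p3, 1
5. ~p3, 1
Accessibility: 0R1
Branch closes: p3 and ~p3 both at 1.
All branches of the tableau close; one closing branch shown above.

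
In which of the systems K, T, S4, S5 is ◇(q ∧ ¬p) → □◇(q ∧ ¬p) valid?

S5

S5-tableau for the negation ¬(◇(q ∧ ¬p) → □◇(q ∧ ¬p)):
1. ¬(◇(q ∧ ¬p) → □◇(q ∧ ¬p)), u
2. ◇(q ∧ ¬p), u
3. ¬□◇(q ∧ ¬p), u
4. q ∧ ¬p, v
5. q, v
6. ¬p, v
7. ¬◇(q ∧ ¬p), w
8. ¬(q ∧ ¬p), u
9. ¬(q ∧ ¬p), v
10. ¬(q ∧ ¬p), w
11. p, u
12. p, v
Accessibility: uRu, uRv, uRw, vRu, vRv, vRw, wRu, wRv, wRw
Branch closes: p and ¬p both at v.
Every branch closes (one shown): valid in S5.
S4-tableau for the negation ¬(◇(q ∧ ¬p) → □◇(q ∧ ¬p)):
1. ¬(◇(q ∧ ¬p) → □◇(q ∧ ¬p)), u
2. ◇(q ∧ ¬p), u
3. ¬□◇(q ∧ ¬p), u
4. q ∧ ¬p, v
5. q, v
6. ¬p, v
7. ¬◇(q ∧ ¬p), w
8. ¬(q ∧ ¬p), w
9. p, w
Accessibility: uRu, uRv, uRw, vRv, wRw
Complete open branch: countermodel on an S4-frame, so not valid in S4, nor in K, T (the same frame is also a K-frame and a T-frame).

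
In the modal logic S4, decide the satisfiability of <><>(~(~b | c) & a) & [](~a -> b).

1. <><>(~(~b | c) & a) & [](~a -> b), u
2. <><>(~(~b | c) & a), u
3. [](~a -> b), u
4. ~a -> b, u
5. b, u
6. <>(~(~b | c) & a), v
7. ~a -> b, v
8. b, v
9. ~(~b | c) & a, w
10. ~(~b | c), w
11. a, w
12. b, w
13. ~c, w
14. ~a -> b, w
Accessibility: uRu, uRv, uRw, vRv, vRw, wRw

Satisfiable (open branch found)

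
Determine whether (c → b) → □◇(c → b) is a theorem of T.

Invalid (countermodel exists)

Tableau for the negation ¬((c → b) → □◇(c → b)):
1. ¬((c → b) → □◇(c → b)), u
2. c → b, u
3. ¬□◇(c → b), u
4. b, u
5. ¬◇(c → b), v
6. ¬(c → b), v
7. c, v
8. ¬b, v
Accessibility: uRu, uRv, vRv
The negation has an open branch (countermodel exists).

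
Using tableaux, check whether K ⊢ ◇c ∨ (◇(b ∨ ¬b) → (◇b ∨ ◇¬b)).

Yes, valid

Tableau for the negation ¬(◇c ∨ (◇(b ∨ ¬b) → (◇b ∨ ◇¬b))):
1. ¬(◇c ∨ (◇(b ∨ ¬b) → (◇b ∨ ◇¬b))), 0
2. ¬◇c, 0   [¬∨-rule on 1]
3. ¬(◇(b ∨ ¬b) → (◇b ∨ ◇¬b)), 0   [¬∨-rule on 1]
4. ◇(b ∨ ¬b), 0   [¬→-rule on 3]
5. ¬(◇b ∨ ◇¬b), 0   [¬→-rule on 3]
6. ¬◇b, 0   [¬∨-rule on 5]
7. ¬◇¬b, 0   [¬∨-rule on 5]
8. b ∨ ¬b, 1   [◇-rule on 4: fresh world 1, 0R1]
9. ¬c, 1   [¬◇-rule on 2 via 0R1]
10. ¬b, 1   [¬◇-rule on 6 via 0R1]
11. b, 1   [¬◇-rule on 7 via 0R1]
Accessibility: 0R1
Branch closes: b and ¬b both at 1.
Every branch of the negation's tableau closes; the branch above is one of them.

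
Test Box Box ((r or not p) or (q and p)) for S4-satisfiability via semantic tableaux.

Satisfiable (open branch found)

1. Box Box ((r or not p) or (q and p)), u
2. Box ((r or not p) or (q and p)), u   [Box-rule on 1 via uRu]
3. (r or not p) or (q and p), u   [Box-rule on 2 via uRu]
4. q and p, u   [or-rule on 3 (branches; this branch)]
5. q, u   [and-rule on 4]
6. p, u   [and-rule on 4]
Accessibility: uRu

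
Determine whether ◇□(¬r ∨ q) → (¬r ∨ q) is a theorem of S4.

Invalid (countermodel exists)

Tableau for the negation ¬(◇□(¬r ∨ q) → (¬r ∨ q)):
1. ¬(◇□(¬r ∨ q) → (¬r ∨ q)), w0
2. ◇□(¬r ∨ q), w0   [¬→-rule on 1]
3. ¬(¬r ∨ q), w0   [¬→-rule on 1]
4. r, w0   [¬∨-rule on 3]
5. ¬q, w0   [¬∨-rule on 3]
6. □(¬r ∨ q), w1   [◇-rule on 2: fresh world w1, w0Rw1]
7. ¬r ∨ q, w1   [□-rule on 6 via w1Rw1]
8. q, w1   [∨-rule on 7 (branches; this branch)]
Accessibility: w0Rw0, w0Rw1, w1Rw1
The negation has an open branch (countermodel exists).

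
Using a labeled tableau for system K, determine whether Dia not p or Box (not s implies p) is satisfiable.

Satisfiable (open branch found)

1. Dia not p or Box (not s implies p), w0
2. Box (not s implies p), w0   [or-rule on 1 (branches; this branch)]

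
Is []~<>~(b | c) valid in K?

Tableau for the negation ~[]~<>~(b | c):
1. ~[]~<>~(b | c), 0
2. <>~(b | c), 1
3. ~(b | c), 2
4. ~b, 2
5. ~c, 2
Accessibility: 0R1, 1R2
The negation has an open branch (countermodel exists).

No, not valid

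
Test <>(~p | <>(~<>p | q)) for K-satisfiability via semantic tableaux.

Satisfiable (open branch found)

1. <>(~p | <>(~<>p | q)), u
2. ~p | <>(~<>p | q), v
3. <>(~<>p | q), v
4. ~<>p | q, w
5. q, w
Accessibility: uRv, vRw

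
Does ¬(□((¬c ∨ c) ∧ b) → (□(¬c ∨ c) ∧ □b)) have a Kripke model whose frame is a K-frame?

1. ¬(□((¬c ∨ c) ∧ b) → (□(¬c ∨ c) ∧ □b)), 0
2. □((¬c ∨ c) ∧ b), 0   [¬→-rule on 1]
3. ¬(□(¬c ∨ c) ∧ □b), 0   [¬→-rule on 1]
4. ¬□b, 0   [¬∧-rule on 3 (branches; this branch)]
5. ¬b, 1   [¬□-rule on 4: fresh world 1, 0R1]
6. (¬c ∨ c) ∧ b, 1   [□-rule on 2 via 0R1]
7. ¬c ∨ c, 1   [∧-rule on 6]
8. b, 1   [∧-rule on 6]
Accessibility: 0R1
Branch closes: b and ¬b both at 1.
(One branch shown.) All branches close.

Unsatisfiable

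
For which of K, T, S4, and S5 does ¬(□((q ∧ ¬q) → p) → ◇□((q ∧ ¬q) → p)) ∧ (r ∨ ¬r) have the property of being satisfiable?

T-tableau for the formula:
1. ¬(□((q ∧ ¬q) → p) → ◇□((q ∧ ¬q) → p)) ∧ (r ∨ ¬r), u
2. ¬(□((q ∧ ¬q) → p) → ◇□((q ∧ ¬q) → p)), u
3. r ∨ ¬r, u
4. □((q ∧ ¬q) → p), u
5. ¬◇□((q ∧ ¬q) → p), u
6. (q ∧ ¬q) → p, u
7. ¬□((q ∧ ¬q) → p), u
8. ¬r, u
9. ¬(q ∧ ¬q), u
10. q, u
11. ¬((q ∧ ¬q) → p), v
12. q ∧ ¬q, v
13. ¬p, v
14. q, v
15. ¬q, v
Accessibility: uRu, uRv, vRv
Branch closes: q and ¬q both at v.
Every branch closes (one shown): unsatisfiable in T, hence also in S4, S5 (every S4/S5-frame is a T-frame).
K-tableau for the formula:
1. ¬(□((q ∧ ¬q) → p) → ◇□((q ∧ ¬q) → p)) ∧ (r ∨ ¬r), u
2. ¬(□((q ∧ ¬q) → p) → ◇□((q ∧ ¬q) → p)), u
3. r ∨ ¬r, u
4. □((q ∧ ¬q) → p), u
5. ¬◇□((q ∧ ¬q) → p), u
6. ¬r, u
Complete open branch: satisfiable in K.

K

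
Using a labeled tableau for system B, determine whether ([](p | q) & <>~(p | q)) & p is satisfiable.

1. ([](p | q) & <>~(p | q)) & p, 0
2. [](p | q) & <>~(p | q), 0   [&-rule on 1]
3. p, 0   [&-rule on 1]
4. [](p | q), 0   [&-rule on 2]
5. <>~(p | q), 0   [&-rule on 2]
6. p | q, 0   [[]-rule on 4 via 0R0]
7. q, 0   [|-rule on 6 (branches; this branch)]
8. ~(p | q), 1   [<>-rule on 5: fresh world 1, 0R1]
9. ~p, 1   [~|-rule on 8]
10. ~q, 1   [~|-rule on 8]
11. p | q, 1   [[]-rule on 4 via 0R1]
12. q, 1   [|-rule on 11 (branches; this branch)]
Accessibility: 0R0, 0R1, 1R0, 1R1
Branch closes: q and ~q both at 1.
Every branch closes; the branch above is one of them.

Unsatisfiable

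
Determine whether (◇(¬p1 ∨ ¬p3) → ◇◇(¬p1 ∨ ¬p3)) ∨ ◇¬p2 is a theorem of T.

Tableau for the negation ¬((◇(¬p1 ∨ ¬p3) → ◇◇(¬p1 ∨ ¬p3)) ∨ ◇¬p2):
1. ¬((◇(¬p1 ∨ ¬p3) → ◇◇(¬p1 ∨ ¬p3)) ∨ ◇¬p2), 0
2. ¬(◇(¬p1 ∨ ¬p3) → ◇◇(¬p1 ∨ ¬p3)), 0
3. ¬◇¬p2, 0
4. ◇(¬p1 ∨ ¬p3), 0
5. ¬◇◇(¬p1 ∨ ¬p3), 0
6. p2, 0
7. ¬◇(¬p1 ∨ ¬p3), 0
8. ¬(¬p1 ∨ ¬p3), 0
9. p1, 0
10. p3, 0
11. ¬p1 ∨ ¬p3, 1
12. p2, 1
13. ¬◇(¬p1 ∨ ¬p3), 1
14. ¬(¬p1 ∨ ¬p3), 1
15. p1, 1
16. p3, 1
17. ¬p3, 1
Accessibility: 0R0, 0R1, 1R1
Branch closes: p3 and ¬p3 both at 1.
All branches of the negation close; one closing branch shown above.

Yes, valid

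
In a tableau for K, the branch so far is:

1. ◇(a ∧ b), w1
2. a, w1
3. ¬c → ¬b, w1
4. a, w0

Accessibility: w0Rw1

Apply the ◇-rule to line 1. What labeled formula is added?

a fresh world w2 with w1Rw2, and a ∧ b at w2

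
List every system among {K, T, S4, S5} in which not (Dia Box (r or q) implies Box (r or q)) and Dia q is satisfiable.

K, T, S4

S4-tableau for the formula:
1. not (Dia Box (r or q) implies Box (r or q)) and Dia q, w0
2. not (Dia Box (r or q) implies Box (r or q)), w0
3. Dia q, w0
4. Dia Box (r or q), w0
5. not Box (r or q), w0
6. q, w1
7. Box (r or q), w2
8. r or q, w2
9. q, w2
10. not (r or q), w3
11. not r, w3
12. not q, w3
Accessibility: w0Rw0, w0Rw1, w0Rw2, w0Rw3, w1Rw1, w2Rw2, w3Rw3
Complete open branch: satisfiable in S4, hence also in K, T (this S4-model is also a K-model and a T-model).
S5-tableau for the formula:
1. not (Dia Box (r or q) implies Box (r or q)) and Dia q, w0
2. not (Dia Box (r or q) implies Box (r or q)), w0
3. Dia q, w0
4. Dia Box (r or q), w0
5. not Box (r or q), w0
6. q, w1
7. Box (r or q), w2
8. r or q, w0
9. r or q, w1
10. r or q, w2
11. q, w0
12. q, w2
13. not (r or q), w3
14. not r, w3
15. not q, w3
16. r or q, w3
17. q, w3
Accessibility: w0Rw0, w0Rw1, w0Rw2, w0Rw3, w1Rw0, w1Rw1, w1Rw2, w1Rw3, w2Rw0, w2Rw1, w2Rw2, w2Rw3, w3Rw0, w3Rw1, w3Rw2, w3Rw3
Branch closes: q and not q both at w3.
Every branch closes (one shown): unsatisfiable in S5.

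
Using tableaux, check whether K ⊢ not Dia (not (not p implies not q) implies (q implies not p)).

Tableau for the negation Dia (not (not p implies not q) implies (q implies not p)):
1. Dia (not (not p implies not q) implies (q implies not p)), u
2. not (not p implies not q) implies (q implies not p), v
3. q implies not p, v
4. not p, v
Accessibility: uRv
The negation has an open branch (countermodel exists).

Not valid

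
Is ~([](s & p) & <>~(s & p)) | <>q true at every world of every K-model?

Yes, valid

Tableau for the negation ~(~([](s & p) & <>~(s & p)) | <>q):
1. ~(~([](s & p) & <>~(s & p)) | <>q), u
2. [](s & p) & <>~(s & p), u
3. ~<>q, u
4. [](s & p), u
5. <>~(s & p), u
6. ~(s & p), v
7. ~q, v
8. s & p, v
9. s, v
10. p, v
11. ~p, v
Accessibility: uRv
Branch closes: p and ~p both at v.
Every branch of the negation's tableau closes; the branch above is one of them.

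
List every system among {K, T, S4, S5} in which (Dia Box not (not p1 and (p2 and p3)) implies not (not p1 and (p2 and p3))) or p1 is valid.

S5

S5-tableau for the negation not ((Dia Box not (not p1 and (p2 and p3)) implies not (not p1 and (p2 and p3))) or p1):
1. not ((Dia Box not (not p1 and (p2 and p3)) implies not (not p1 and (p2 and p3))) or p1), 0
2. not (Dia Box not (not p1 and (p2 and p3)) implies not (not p1 and (p2 and p3))), 0
3. not p1, 0
4. Dia Box not (not p1 and (p2 and p3)), 0
5. not p1 and (p2 and p3), 0
6. p2 and p3, 0
7. p2, 0
8. p3, 0
9. Box not (not p1 and (p2 and p3)), 1
10. not (not p1 and (p2 and p3)), 0
11. not (not p1 and (p2 and p3)), 1
12. not (p2 and p3), 0
13. not (p2 and p3), 1
14. not p3, 0
Accessibility: 0R0, 0R1, 1R0, 1R1
Branch closes: p3 and not p3 both at 0.
Every branch closes (one shown): valid in S5.
S4-tableau for the negation not ((Dia Box not (not p1 and (p2 and p3)) implies not (not p1 and (p2 and p3))) or p1):
1. not ((Dia Box not (not p1 and (p2 and p3)) implies not (not p1 and (p2 and p3))) or p1), 0
2. not (Dia Box not (not p1 and (p2 and p3)) implies not (not p1 and (p2 and p3))), 0
3. not p1, 0
4. Dia Box not (not p1 and (p2 and p3)), 0
5. not p1 and (p2 and p3), 0
6. p2 and p3, 0
7. p2, 0
8. p3, 0
9. Box not (not p1 and (p2 and p3)), 1
10. not (not p1 and (p2 and p3)), 1
11. not (p2 and p3), 1
12. not p3, 1
Accessibility: 0R0, 0R1, 1R1
Complete open branch: countermodel on an S4-frame, so not valid in S4, nor in K, T (the same frame is also a K-frame and a T-frame).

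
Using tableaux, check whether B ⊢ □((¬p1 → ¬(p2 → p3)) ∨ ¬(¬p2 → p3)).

No, not valid

Tableau for the negation ¬□((¬p1 → ¬(p2 → p3)) ∨ ¬(¬p2 → p3)):
1. ¬□((¬p1 → ¬(p2 → p3)) ∨ ¬(¬p2 → p3)), 0
2. ¬((¬p1 → ¬(p2 → p3)) ∨ ¬(¬p2 → p3)), 1   [¬□-rule on 1: fresh world 1, 0R1]
3. ¬(¬p1 → ¬(p2 → p3)), 1   [¬∨-rule on 2]
4. ¬p2 → p3, 1   [¬∨-rule on 2]
5. ¬p1, 1   [¬→-rule on 3]
6. p2 → p3, 1   [¬→-rule on 3]
7. p3, 1   [→-rule on 4 (branches; this branch)]
Accessibility: 0R0, 0R1, 1R0, 1R1
The negation has an open branch (countermodel exists).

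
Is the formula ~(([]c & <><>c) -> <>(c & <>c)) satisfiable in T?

1. ~(([]c & <><>c) -> <>(c & <>c)), u
2. []c & <><>c, u
3. ~<>(c & <>c), u
4. []c, u
5. <><>c, u
6. ~(c & <>c), u
7. c, u
8. ~<>c, u
9. ~c, u
Accessibility: uRu
Branch closes: c and ~c both at u.
All branches of the tableau close; one closing branch shown above.

No, unsatisfiable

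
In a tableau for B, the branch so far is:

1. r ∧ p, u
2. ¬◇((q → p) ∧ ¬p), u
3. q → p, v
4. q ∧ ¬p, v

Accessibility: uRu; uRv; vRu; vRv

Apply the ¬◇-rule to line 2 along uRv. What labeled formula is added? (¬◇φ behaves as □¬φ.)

¬((q → p) ∧ ¬p), v

¬◇φ behaves as □¬φ: propagate the negated body to each accessible world.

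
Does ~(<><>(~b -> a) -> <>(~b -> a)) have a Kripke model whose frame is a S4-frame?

No, unsatisfiable

1. ~(<><>(~b -> a) -> <>(~b -> a)), 0
2. <><>(~b -> a), 0   [~->-rule on 1]
3. ~<>(~b -> a), 0   [~->-rule on 1]
4. ~(~b -> a), 0   [~<>-rule on 3 via 0R0]
5. ~b, 0   [~->-rule on 4]
6. ~a, 0   [~->-rule on 4]
7. <>(~b -> a), 1   [<>-rule on 2: fresh world 1, 0R1]
8. ~(~b -> a), 1   [~<>-rule on 3 via 0R1]
9. ~b, 1   [~->-rule on 8]
10. ~a, 1   [~->-rule on 8]
11. ~b -> a, 2   [<>-rule on 7: fresh world 2, 1R2]
12. ~(~b -> a), 2   [~<>-rule on 3 via 0R2]
13. ~b, 2   [~->-rule on 12]
14. ~a, 2   [~->-rule on 12]
15. a, 2   [->-rule on 11 (branches; this branch)]
Accessibility: 0R0, 0R1, 0R2, 1R1, 1R2, 2R2
Branch closes: a and ~a both at 2.
(One branch shown.) All branches close.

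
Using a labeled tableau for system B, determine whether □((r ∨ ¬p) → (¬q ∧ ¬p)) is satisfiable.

Yes, satisfiable

1. □((r ∨ ¬p) → (¬q ∧ ¬p)), u
2. (r ∨ ¬p) → (¬q ∧ ¬p), u
3. ¬q ∧ ¬p, u
4. ¬q, u
5. ¬p, u
Accessibility: uRu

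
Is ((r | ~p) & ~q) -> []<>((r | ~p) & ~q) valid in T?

Tableau for the negation ~(((r | ~p) & ~q) -> []<>((r | ~p) & ~q)):
1. ~(((r | ~p) & ~q) -> []<>((r | ~p) & ~q)), w0
2. (r | ~p) & ~q, w0   [~->-rule on 1]
3. ~[]<>((r | ~p) & ~q), w0   [~->-rule on 1]
4. r | ~p, w0   [&-rule on 2]
5. ~q, w0   [&-rule on 2]
6. ~p, w0   [|-rule on 4 (branches; this branch)]
7. ~<>((r | ~p) & ~q), w1   [~[]-rule on 3: fresh world w1, w0Rw1]
8. ~((r | ~p) & ~q), w1   [~<>-rule on 7 via w1Rw1]
9. q, w1   [~&-rule on 8 (branches; this branch)]
Accessibility: w0Rw0, w0Rw1, w1Rw1
The negation has an open branch (countermodel exists).

No, not valid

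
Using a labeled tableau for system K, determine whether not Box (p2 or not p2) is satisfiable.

1. not Box (p2 or not p2), u
2. not (p2 or not p2), v
3. not p2, v
4. p2, v
Accessibility: uRv
Branch closes: p2 and not p2 both at v.
Every branch closes; the branch above is one of them.

Unsatisfiable (every branch closes)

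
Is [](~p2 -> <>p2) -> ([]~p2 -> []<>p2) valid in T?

Tableau for the negation ~([](~p2 -> <>p2) -> ([]~p2 -> []<>p2)):
1. ~([](~p2 -> <>p2) -> ([]~p2 -> []<>p2)), w0
2. [](~p2 -> <>p2), w0
3. ~([]~p2 -> []<>p2), w0
4. []~p2, w0
5. ~[]<>p2, w0
6. ~p2 -> <>p2, w0
7. ~p2, w0
8. <>p2, w0
9. ~<>p2, w1
10. ~p2 -> <>p2, w1
11. ~p2, w1
12. <>p2, w1
13. p2, w2
14. ~p2 -> <>p2, w2
15. ~p2, w2
Accessibility: w0Rw0, w0Rw1, w0Rw2, w1Rw1, w2Rw2
Branch closes: p2 and ~p2 both at w2.
All branches of the negation close; one closing branch shown above.

Valid in T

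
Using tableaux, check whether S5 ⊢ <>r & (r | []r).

Tableau for the negation ~(<>r & (r | []r)):
1. ~(<>r & (r | []r)), w0
2. ~(r | []r), w0
3. ~r, w0
4. ~[]r, w0
5. ~r, w1
Accessibility: w0Rw0, w0Rw1, w1Rw0, w1Rw1
The negation has an open branch (countermodel exists).

Invalid (countermodel exists)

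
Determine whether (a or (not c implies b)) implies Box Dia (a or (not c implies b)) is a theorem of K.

No, not valid

Tableau for the negation not ((a or (not c implies b)) implies Box Dia (a or (not c implies b))):
1. not ((a or (not c implies b)) implies Box Dia (a or (not c implies b))), 0
2. a or (not c implies b), 0
3. not Box Dia (a or (not c implies b)), 0
4. not c implies b, 0
5. b, 0
6. not Dia (a or (not c implies b)), 1
Accessibility: 0R1
The negation has an open branch (countermodel exists).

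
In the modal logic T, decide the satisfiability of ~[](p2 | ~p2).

1. ~[](p2 | ~p2), 0
2. ~(p2 | ~p2), 1
3. ~p2, 1
4. p2, 1
Accessibility: 0R0, 0R1, 1R1
Branch closes: p2 and ~p2 both at 1.
(One branch shown.) All branches close.

Unsatisfiable (every branch closes)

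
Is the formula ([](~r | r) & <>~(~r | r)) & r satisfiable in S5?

1. ([](~r | r) & <>~(~r | r)) & r, 0
2. [](~r | r) & <>~(~r | r), 0
3. r, 0
4. [](~r | r), 0
5. <>~(~r | r), 0
6. ~r | r, 0
7. ~(~r | r), 1
8. r, 1
9. ~r, 1
Accessibility: 0R0, 0R1, 1R0, 1R1
Branch closes: r and ~r both at 1.
Every branch closes; the branch above is one of them.

Unsatisfiable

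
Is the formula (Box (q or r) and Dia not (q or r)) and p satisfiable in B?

Unsatisfiable

1. (Box (q or r) and Dia not (q or r)) and p, w0
2. Box (q or r) and Dia not (q or r), w0
3. p, w0
4. Box (q or r), w0
5. Dia not (q or r), w0
6. q or r, w0
7. r, w0
8. not (q or r), w1
9. not q, w1
10. not r, w1
11. q or r, w1
12. r, w1
Accessibility: w0Rw0, w0Rw1, w1Rw0, w1Rw1
Branch closes: r and not r both at w1.
(One branch shown.) All branches close.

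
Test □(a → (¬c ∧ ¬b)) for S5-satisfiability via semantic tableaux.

1. □(a → (¬c ∧ ¬b)), w0
2. a → (¬c ∧ ¬b), w0
3. ¬c ∧ ¬b, w0
4. ¬c, w0
5. ¬b, w0
Accessibility: w0Rw0

Satisfiable (open branch found)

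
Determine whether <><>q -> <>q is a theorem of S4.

Yes, valid

Tableau for the negation ~(<><>q -> <>q):
1. ~(<><>q -> <>q), 0
2. <><>q, 0   [~->-rule on 1]
3. ~<>q, 0   [~->-rule on 1]
4. ~q, 0   [~<>-rule on 3 via 0R0]
5. <>q, 1   [<>-rule on 2: fresh world 1, 0R1]
6. ~q, 1   [~<>-rule on 3 via 0R1]
7. q, 2   [<>-rule on 5: fresh world 2, 1R2]
8. ~q, 2   [~<>-rule on 3 via 0R2]
Accessibility: 0R0, 0R1, 0R2, 1R1, 1R2, 2R2
Branch closes: q and ~q both at 2.
Every branch of the negation's tableau closes; the branch above is one of them.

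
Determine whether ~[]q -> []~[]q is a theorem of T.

Tableau for the negation ~(~[]q -> []~[]q):
1. ~(~[]q -> []~[]q), w0
2. ~[]q, w0
3. ~[]~[]q, w0
4. ~q, w1
5. []q, w2
6. q, w2
Accessibility: w0Rw0, w0Rw1, w0Rw2, w1Rw1, w2Rw2
The negation has an open branch (countermodel exists).

Invalid (countermodel exists)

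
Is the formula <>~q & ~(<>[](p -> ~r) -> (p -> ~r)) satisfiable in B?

1. <>~q & ~(<>[](p -> ~r) -> (p -> ~r)), w0
2. <>~q, w0
3. ~(<>[](p -> ~r) -> (p -> ~r)), w0
4. <>[](p -> ~r), w0
5. ~(p -> ~r), w0
6. p, w0
7. r, w0
8. ~q, w1
9. [](p -> ~r), w2
10. p -> ~r, w0
11. p -> ~r, w2
12. ~r, w0
Accessibility: w0Rw0, w0Rw1, w0Rw2, w1Rw0, w1Rw1, w2Rw0, w2Rw2
Branch closes: r and ~r both at w0.
All branches of the tableau close; one closing branch shown above.

Unsatisfiable (every branch closes)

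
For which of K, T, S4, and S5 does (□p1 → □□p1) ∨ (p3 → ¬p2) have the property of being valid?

S4, S5

S4-tableau for the negation ¬((□p1 → □□p1) ∨ (p3 → ¬p2)):
1. ¬((□p1 → □□p1) ∨ (p3 → ¬p2)), w0
2. ¬(□p1 → □□p1), w0   [¬∨-rule on 1]
3. ¬(p3 → ¬p2), w0   [¬∨-rule on 1]
4. □p1, w0   [¬→-rule on 2]
5. ¬□□p1, w0   [¬→-rule on 2]
6. p3, w0   [¬→-rule on 3]
7. p2, w0   [¬→-rule on 3]
8. p1, w0   [□-rule on 4 via w0Rw0]
9. ¬□p1, w1   [¬□-rule on 5: fresh world w1, w0Rw1]
10. p1, w1   [□-rule on 4 via w0Rw1]
11. ¬p1, w2   [¬□-rule on 9: fresh world w2, w1Rw2]
12. p1, w2   [□-rule on 4 via w0Rw2]
Accessibility: w0Rw0, w0Rw1, w0Rw2, w1Rw1, w1Rw2, w2Rw2
Branch closes: p1 and ¬p1 both at w2.
Every branch closes (one shown): valid in S4, hence also in S5 (every theorem of S4 is a theorem of S5).
T-tableau for the negation ¬((□p1 → □□p1) ∨ (p3 → ¬p2)):
1. ¬((□p1 → □□p1) ∨ (p3 → ¬p2)), w0
2. ¬(□p1 → □□p1), w0   [¬∨-rule on 1]
3. ¬(p3 → ¬p2), w0   [¬∨-rule on 1]
4. □p1, w0   [¬→-rule on 2]
5. ¬□□p1, w0   [¬→-rule on 2]
6. p3, w0   [¬→-rule on 3]
7. p2, w0   [¬→-rule on 3]
8. p1, w0   [□-rule on 4 via w0Rw0]
9. ¬□p1, w1   [¬□-rule on 5: fresh world w1, w0Rw1]
10. p1, w1   [□-rule on 4 via w0Rw1]
11. ¬p1, w2   [¬□-rule on 9: fresh world w2, w1Rw2]
Accessibility: w0Rw0, w0Rw1, w1Rw1, w1Rw2, w2Rw2
Complete open branch: countermodel on a T-frame, so not valid in T, nor in K (the same frame is also a K-frame).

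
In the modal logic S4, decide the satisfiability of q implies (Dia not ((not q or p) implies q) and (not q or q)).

Satisfiable

1. q implies (Dia not ((not q or p) implies q) and (not q or q)), w0
2. Dia not ((not q or p) implies q) and (not q or q), w0
3. Dia not ((not q or p) implies q), w0
4. not q or q, w0
5. q, w0
6. not ((not q or p) implies q), w1
7. not q or p, w1
8. not q, w1
9. p, w1
Accessibility: w0Rw0, w0Rw1, w1Rw1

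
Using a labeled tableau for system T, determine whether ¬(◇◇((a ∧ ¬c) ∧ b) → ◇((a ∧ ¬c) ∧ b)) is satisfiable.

Satisfiable

1. ¬(◇◇((a ∧ ¬c) ∧ b) → ◇((a ∧ ¬c) ∧ b)), 0
2. ◇◇((a ∧ ¬c) ∧ b), 0   [¬→-rule on 1]
3. ¬◇((a ∧ ¬c) ∧ b), 0   [¬→-rule on 1]
4. ¬((a ∧ ¬c) ∧ b), 0   [¬◇-rule on 3 via 0R0]
5. ¬b, 0   [¬∧-rule on 4 (branches; this branch)]
6. ◇((a ∧ ¬c) ∧ b), 1   [◇-rule on 2: fresh world 1, 0R1]
7. ¬((a ∧ ¬c) ∧ b), 1   [¬◇-rule on 3 via 0R1]
8. ¬b, 1   [¬∧-rule on 7 (branches; this branch)]
9. (a ∧ ¬c) ∧ b, 2   [◇-rule on 6: fresh world 2, 1R2]
10. a ∧ ¬c, 2   [∧-rule on 9]
11. b, 2   [∧-rule on 9]
12. a, 2   [∧-rule on 10]
13. ¬c, 2   [∧-rule on 10]
Accessibility: 0R0, 0R1, 1R1, 1R2, 2R2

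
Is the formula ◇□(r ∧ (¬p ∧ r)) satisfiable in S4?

Satisfiable

1. ◇□(r ∧ (¬p ∧ r)), w0
2. □(r ∧ (¬p ∧ r)), w1   [◇-rule on 1: fresh world w1, w0Rw1]
3. r ∧ (¬p ∧ r), w1   [□-rule on 2 via w1Rw1]
4. r, w1   [∧-rule on 3]
5. ¬p ∧ r, w1   [∧-rule on 3]
6. ¬p, w1   [∧-rule on 5]
Accessibility: w0Rw0, w0Rw1, w1Rw1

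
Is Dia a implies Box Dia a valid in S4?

Invalid (countermodel exists)

Tableau for the negation not (Dia a implies Box Dia a):
1. not (Dia a implies Box Dia a), w0
2. Dia a, w0   [neg-implies-rule on 1]
3. not Box Dia a, w0   [neg-implies-rule on 1]
4. a, w1   [Dia-rule on 2: fresh world w1, w0Rw1]
5. not Dia a, w2   [neg-Box-rule on 3: fresh world w2, w0Rw2]
6. not a, w2   [neg-Dia-rule on 5 via w2Rw2]
Accessibility: w0Rw0, w0Rw1, w0Rw2, w1Rw1, w2Rw2
The negation has an open branch (countermodel exists).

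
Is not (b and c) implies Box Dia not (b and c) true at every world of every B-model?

Valid in B

Tableau for the negation not (not (b and c) implies Box Dia not (b and c)):
1. not (not (b and c) implies Box Dia not (b and c)), 0
2. not (b and c), 0
3. not Box Dia not (b and c), 0
4. not c, 0
5. not Dia not (b and c), 1
6. b and c, 0
7. b, 0
8. c, 0
Accessibility: 0R0, 0R1, 1R0, 1R1
Branch closes: c and not c both at 0.
All branches of the negation close; one closing branch shown above.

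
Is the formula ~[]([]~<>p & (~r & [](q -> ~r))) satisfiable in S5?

Yes, satisfiable

1. ~[]([]~<>p & (~r & [](q -> ~r))), w0
2. ~([]~<>p & (~r & [](q -> ~r))), w1   [~[]-rule on 1: fresh world w1, w0Rw1]
3. ~(~r & [](q -> ~r)), w1   [~&-rule on 2 (branches; this branch)]
4. ~[](q -> ~r), w1   [~&-rule on 3 (branches; this branch)]
5. ~(q -> ~r), w2   [~[]-rule on 4: fresh world w2, w1Rw2]
6. q, w2   [~->-rule on 5]
7. r, w2   [~->-rule on 5]
Accessibility: w0Rw0, w0Rw1, w0Rw2, w1Rw0, w1Rw1, w1Rw2, w2Rw0, w2Rw1, w2Rw2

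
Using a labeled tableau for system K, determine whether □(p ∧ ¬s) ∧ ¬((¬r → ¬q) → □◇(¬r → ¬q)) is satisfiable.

1. □(p ∧ ¬s) ∧ ¬((¬r → ¬q) → □◇(¬r → ¬q)), w0
2. □(p ∧ ¬s), w0   [∧-rule on 1]
3. ¬((¬r → ¬q) → □◇(¬r → ¬q)), w0   [∧-rule on 1]
4. ¬r → ¬q, w0   [¬→-rule on 3]
5. ¬□◇(¬r → ¬q), w0   [¬→-rule on 3]
6. ¬q, w0   [→-rule on 4 (branches; this branch)]
7. ¬◇(¬r → ¬q), w1   [¬□-rule on 5: fresh world w1, w0Rw1]
8. p ∧ ¬s, w1   [□-rule on 2 via w0Rw1]
9. p, w1   [∧-rule on 8]
10. ¬s, w1   [∧-rule on 8]
Accessibility: w0Rw1

Yes, satisfiable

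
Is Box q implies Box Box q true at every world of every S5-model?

Tableau for the negation not (Box q implies Box Box q):
1. not (Box q implies Box Box q), 0
2. Box q, 0
3. not Box Box q, 0
4. q, 0
5. not Box q, 1
6. q, 1
7. not q, 2
8. q, 2
Accessibility: 0R0, 0R1, 0R2, 1R0, 1R1, 1R2, 2R0, 2R1, 2R2
Branch closes: q and not q both at 2.
All branches of the negation close; one closing branch shown above.

Valid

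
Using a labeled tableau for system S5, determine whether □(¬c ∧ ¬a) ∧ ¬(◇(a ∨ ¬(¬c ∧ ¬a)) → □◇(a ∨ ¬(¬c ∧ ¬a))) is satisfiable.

1. □(¬c ∧ ¬a) ∧ ¬(◇(a ∨ ¬(¬c ∧ ¬a)) → □◇(a ∨ ¬(¬c ∧ ¬a))), 0
2. □(¬c ∧ ¬a), 0
3. ¬(◇(a ∨ ¬(¬c ∧ ¬a)) → □◇(a ∨ ¬(¬c ∧ ¬a))), 0
4. ◇(a ∨ ¬(¬c ∧ ¬a)), 0
5. ¬□◇(a ∨ ¬(¬c ∧ ¬a)), 0
6. ¬c ∧ ¬a, 0
7. ¬c, 0
8. ¬a, 0
9. a ∨ ¬(¬c ∧ ¬a), 1
10. ¬c ∧ ¬a, 1
11. ¬c, 1
12. ¬a, 1
13. ¬(¬c ∧ ¬a), 1
14. a, 1
Accessibility: 0R0, 0R1, 1R0, 1R1
Branch closes: a and ¬a both at 1.
All branches of the tableau close; one closing branch shown above.

Unsatisfiable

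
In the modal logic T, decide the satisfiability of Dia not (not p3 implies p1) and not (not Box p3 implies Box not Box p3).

1. Dia not (not p3 implies p1) and not (not Box p3 implies Box not Box p3), u
2. Dia not (not p3 implies p1), u
3. not (not Box p3 implies Box not Box p3), u
4. not Box p3, u
5. not Box not Box p3, u
6. not (not p3 implies p1), v
7. not p3, v
8. not p1, v
9. not p3, w
10. Box p3, x
11. p3, x
Accessibility: uRu, uRv, uRw, uRx, vRv, wRw, xRx

Satisfiable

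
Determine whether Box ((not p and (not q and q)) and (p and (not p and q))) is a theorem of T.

Tableau for the negation not Box ((not p and (not q and q)) and (p and (not p and q))):
1. not Box ((not p and (not q and q)) and (p and (not p and q))), 0
2. not ((not p and (not q and q)) and (p and (not p and q))), 1
3. not (p and (not p and q)), 1
4. not (not p and q), 1
5. not q, 1
Accessibility: 0R0, 0R1, 1R1
The negation has an open branch (countermodel exists).

Invalid (countermodel exists)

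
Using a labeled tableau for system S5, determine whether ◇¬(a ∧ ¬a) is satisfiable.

1. ◇¬(a ∧ ¬a), 0
2. ¬(a ∧ ¬a), 1
3. a, 1
Accessibility: 0R0, 0R1, 1R0, 1R1

Satisfiable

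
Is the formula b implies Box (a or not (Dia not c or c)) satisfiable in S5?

Satisfiable

1. b implies Box (a or not (Dia not c or c)), u
2. Box (a or not (Dia not c or c)), u
3. a or not (Dia not c or c), u
4. a, u
Accessibility: uRu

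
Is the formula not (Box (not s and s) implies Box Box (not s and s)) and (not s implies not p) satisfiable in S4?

Unsatisfiable (every branch closes)

1. not (Box (not s and s) implies Box Box (not s and s)) and (not s implies not p), w0
2. not (Box (not s and s) implies Box Box (not s and s)), w0   [and-rule on 1]
3. not s implies not p, w0   [and-rule on 1]
4. Box (not s and s), w0   [neg-implies-rule on 2]
5. not Box Box (not s and s), w0   [neg-implies-rule on 2]
6. not s and s, w0   [Box-rule on 4 via w0Rw0]
7. not s, w0   [and-rule on 6]
8. s, w0   [and-rule on 6]
Accessibility: w0Rw0
Branch closes: s and not s both at w0.
(One branch shown.) All branches close.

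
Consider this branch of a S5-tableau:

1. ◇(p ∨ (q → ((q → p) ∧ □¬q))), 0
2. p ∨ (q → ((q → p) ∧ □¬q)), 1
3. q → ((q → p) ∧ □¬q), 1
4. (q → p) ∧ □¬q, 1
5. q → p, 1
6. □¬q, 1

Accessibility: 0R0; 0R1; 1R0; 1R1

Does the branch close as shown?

Open

No atom appears with both signs at the same world.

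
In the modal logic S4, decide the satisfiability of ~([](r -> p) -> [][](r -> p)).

1. ~([](r -> p) -> [][](r -> p)), w0
2. [](r -> p), w0
3. ~[][](r -> p), w0
4. r -> p, w0
5. p, w0
6. ~[](r -> p), w1
7. r -> p, w1
8. p, w1
9. ~(r -> p), w2
10. r, w2
11. ~p, w2
12. r -> p, w2
13. p, w2
Accessibility: w0Rw0, w0Rw1, w0Rw2, w1Rw1, w1Rw2, w2Rw2
Branch closes: p and ~p both at w2.
All branches of the tableau close; one closing branch shown above.

Unsatisfiable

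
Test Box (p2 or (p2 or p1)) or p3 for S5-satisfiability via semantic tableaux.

1. Box (p2 or (p2 or p1)) or p3, 0
2. p3, 0
Accessibility: 0R0

Yes, satisfiable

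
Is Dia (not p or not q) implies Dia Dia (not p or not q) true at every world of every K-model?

No, not valid

Tableau for the negation not (Dia (not p or not q) implies Dia Dia (not p or not q)):
1. not (Dia (not p or not q) implies Dia Dia (not p or not q)), u
2. Dia (not p or not q), u
3. not Dia Dia (not p or not q), u
4. not p or not q, v
5. not Dia (not p or not q), v
6. not q, v
Accessibility: uRv
The negation has an open branch (countermodel exists).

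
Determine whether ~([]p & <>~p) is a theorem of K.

Tableau for the negation []p & <>~p:
1. []p & <>~p, u
2. []p, u
3. <>~p, u
4. ~p, v
5. p, v
Accessibility: uRv
Branch closes: p and ~p both at v.
Every branch of the negation's tableau closes; the branch above is one of them.

Yes, valid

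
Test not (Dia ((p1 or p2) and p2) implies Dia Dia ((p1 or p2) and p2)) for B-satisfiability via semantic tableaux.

Unsatisfiable (every branch closes)

1. not (Dia ((p1 or p2) and p2) implies Dia Dia ((p1 or p2) and p2)), 0
2. Dia ((p1 or p2) and p2), 0   [neg-implies-rule on 1]
3. not Dia Dia ((p1 or p2) and p2), 0   [neg-implies-rule on 1]
4. not Dia ((p1 or p2) and p2), 0   [neg-Dia-rule on 3 via 0R0]
5. not ((p1 or p2) and p2), 0   [neg-Dia-rule on 4 via 0R0]
6. not (p1 or p2), 0   [neg-and-rule on 5 (branches; this branch)]
7. not p1, 0   [neg-or-rule on 6]
8. not p2, 0   [neg-or-rule on 6]
9. (p1 or p2) and p2, 1   [Dia-rule on 2: fresh world 1, 0R1]
10. p1 or p2, 1   [and-rule on 9]
11. p2, 1   [and-rule on 9]
12. not Dia ((p1 or p2) and p2), 1   [neg-Dia-rule on 3 via 0R1]
13. not ((p1 or p2) and p2), 1   [neg-Dia-rule on 4 via 0R1]
14. not (p1 or p2), 1   [neg-and-rule on 13 (branches; this branch)]
15. not p1, 1   [neg-or-rule on 14]
16. not p2, 1   [neg-or-rule on 14]
Accessibility: 0R0, 0R1, 1R0, 1R1
Branch closes: p2 and not p2 both at 1.
(One branch shown.) All branches close.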